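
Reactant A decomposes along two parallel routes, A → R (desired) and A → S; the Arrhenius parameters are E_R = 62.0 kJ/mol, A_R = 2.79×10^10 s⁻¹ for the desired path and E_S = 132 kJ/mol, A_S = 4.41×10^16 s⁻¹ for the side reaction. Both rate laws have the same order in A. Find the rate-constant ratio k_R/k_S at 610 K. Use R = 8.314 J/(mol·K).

0.624

Since both paths have the same order in A, the concentration cancels and S_{R/S} = k_R/k_S = (A_R/A_S)·exp[(E_S−E_R)/(RT)].
(E_S−E_R)/(RT) = (132−62.0)×10³/(8.314×610) = 70000/5072 = 13.80.
k_R/k_S = (2.79×10^10/4.41×10^16)·exp(13.80) = 6.327×10^-7 × 9.871×10^5 = 0.624.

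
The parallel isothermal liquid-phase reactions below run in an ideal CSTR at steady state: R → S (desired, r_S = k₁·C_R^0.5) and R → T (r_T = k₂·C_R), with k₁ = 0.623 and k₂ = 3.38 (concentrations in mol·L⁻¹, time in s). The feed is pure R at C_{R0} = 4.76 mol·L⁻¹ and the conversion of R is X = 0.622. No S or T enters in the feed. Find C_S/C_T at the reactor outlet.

0.137

Exit C_R = C_{R0}(1−X) = 4.76×0.378 = 1.799 mol·L⁻¹.
Rates in a CSTR are evaluated at the outlet concentration: r_S = 0.623×1.799^0.5 = 0.8357, r_T = 3.38×1.799 = 6.082.
Overall selectivity = C_S/C_T = r_Sτ/(r_Tτ) = r_S/r_T = 0.137.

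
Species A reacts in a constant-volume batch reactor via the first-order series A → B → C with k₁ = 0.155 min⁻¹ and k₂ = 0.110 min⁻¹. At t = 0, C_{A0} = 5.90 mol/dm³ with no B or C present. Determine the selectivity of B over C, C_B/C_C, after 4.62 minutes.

3.18

Solving the coupled first-order balances gives C_B(t) = [k₁/(k₂−k₁)]·C_{A0}·(e^(−k₁t) − e^(−k₂t)).
e^(−k₁t) = e^(−0.155×4.62) = e^(−0.7161) = 0.4887; e^(−k₂t) = e^(−0.5082) = 0.6016.
C_B = 0.155×5.90/(0.110−0.155) × (0.4887−0.6016) = (-20.32)×(-0.1129) = 2.295 mol/dm³.
C_A = C_{A0}e^(−k₁t) = 2.883 mol/dm³, so C_C = C_{A0}−C_A−C_B = 0.7221 mol/dm³; C_B/C_C = 3.18.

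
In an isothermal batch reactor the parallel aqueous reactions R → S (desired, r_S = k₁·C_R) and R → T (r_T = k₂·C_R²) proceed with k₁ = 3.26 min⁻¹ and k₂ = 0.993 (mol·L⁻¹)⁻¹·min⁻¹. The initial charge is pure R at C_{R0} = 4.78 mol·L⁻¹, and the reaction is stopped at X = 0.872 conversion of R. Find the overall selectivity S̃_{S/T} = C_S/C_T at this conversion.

1.34

C_R = C_{R0}(1−X) = 0.6118 mol·L⁻¹.
Along a PFR/batch, dC_S/dC_R = −r_S/(r_S+r_T) = −k₁/(k₁+k₂·C_R).
Integrating from C_{R0} to C_R: C_S = (3.26/0.993)·ln[(3.26+0.993·4.78)/(3.26+0.993·0.612)] = 3.283·ln(8.007/3.868) = 2.389 mol·L⁻¹.
C_T = (C_{R0}−C_R)−C_S = 1.779 mol·L⁻¹; S̃_{S/T} = 2.389/1.779 = 1.34.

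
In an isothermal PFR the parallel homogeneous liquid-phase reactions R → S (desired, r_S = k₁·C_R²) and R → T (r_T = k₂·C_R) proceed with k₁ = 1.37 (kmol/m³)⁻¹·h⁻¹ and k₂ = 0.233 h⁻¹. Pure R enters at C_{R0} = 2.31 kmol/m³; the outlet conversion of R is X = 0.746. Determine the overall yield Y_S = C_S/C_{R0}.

C_R = C_{R0}(1−X) = 0.5867 kmol/m³.
Along a PFR/batch, dC_T/dC_R = −r_T/(r_S+r_T) = −k₂/(k₂+k₁·C_R).
Integrating from C_{R0} to C_R: C_T = (0.233/1.37)·ln[(0.233+1.37·2.31)/(0.233+1.37·0.587)] = 0.1701·ln(3.398/1.037) = 0.2019 kmol/m³.
Then C_S = (C_{R0}−C_R) − C_T = 1.723 − 0.2019 = 1.521 kmol/m³.
Y_S = C_S/C_{R0} = 1.521/2.31 = 0.659.

0.659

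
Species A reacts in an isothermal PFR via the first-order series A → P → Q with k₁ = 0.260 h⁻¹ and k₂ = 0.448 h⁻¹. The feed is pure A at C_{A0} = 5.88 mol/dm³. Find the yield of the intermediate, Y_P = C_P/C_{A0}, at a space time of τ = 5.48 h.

0.214

The intermediate concentration in a first-order A→B→C sequence is C_P = k₁C_{A0}(e^(−k₁τ) − e^(−k₂τ))/(k₂−k₁).
e^(−k₁τ) = e^(−0.260×5.48) = e^(−1.425) = 0.2406; e^(−k₂τ) = e^(−2.455) = 0.08586.
C_P = 0.260×5.88/(0.448−0.260) × (0.2406−0.08586) = 8.132×0.1547 = 1.258 mol/dm³.
Y_P = C_P/C_{A0} = 1.258/5.88 = 0.214.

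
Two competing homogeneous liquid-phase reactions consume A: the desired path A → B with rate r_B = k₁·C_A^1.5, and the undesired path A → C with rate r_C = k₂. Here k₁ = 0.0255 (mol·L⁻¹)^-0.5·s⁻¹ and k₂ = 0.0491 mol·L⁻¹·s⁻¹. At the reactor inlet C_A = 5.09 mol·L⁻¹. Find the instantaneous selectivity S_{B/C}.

S_{B/C} = r_B/r_C = (k₁·C_A^1.5)/(k₂) = (k₁/k₂)·C_A^1.5.
= (0.0255×5.090^1.5) / (0.0491) = 0.2928/0.04910 = 5.96.
Since the desired path is higher order in A, keeping C_A high (PFR or concentrated feed) favours B.

5.96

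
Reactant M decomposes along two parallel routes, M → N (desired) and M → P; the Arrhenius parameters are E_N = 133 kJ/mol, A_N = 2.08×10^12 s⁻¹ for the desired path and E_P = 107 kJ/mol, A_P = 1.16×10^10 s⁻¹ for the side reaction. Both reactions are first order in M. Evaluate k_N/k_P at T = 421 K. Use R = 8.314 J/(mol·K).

k_N/k_P = (A_N/A_P)·exp[−(E_N−E_P)/(RT)] = (A_N/A_P)·exp[(E_P−E_N)/(RT)].
(E_P−E_N)/(RT) = (107−133)×10³/(8.314×421) = -26000/3500 = -7.428.
k_N/k_P = (2.08×10^12/1.16×10^10)·exp(-7.428) = 179.3 × 5.943×10^-4 = 0.107.

0.107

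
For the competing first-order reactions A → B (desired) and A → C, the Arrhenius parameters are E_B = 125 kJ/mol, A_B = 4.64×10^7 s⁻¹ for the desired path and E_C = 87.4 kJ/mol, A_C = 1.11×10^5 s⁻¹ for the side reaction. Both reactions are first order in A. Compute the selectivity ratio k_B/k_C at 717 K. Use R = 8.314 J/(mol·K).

0.762

k_B/k_C = (A_B/A_C)·exp[−(E_B−E_C)/(RT)] = (A_B/A_C)·exp[(E_C−E_B)/(RT)].
(E_C−E_B)/(RT) = (87.4−125)×10³/(8.314×717) = -37600/5961 = -6.308.
k_B/k_C = (4.64×10^7/1.11×10^5)·exp(-6.308) = 418.0 × 0.001823 = 0.762.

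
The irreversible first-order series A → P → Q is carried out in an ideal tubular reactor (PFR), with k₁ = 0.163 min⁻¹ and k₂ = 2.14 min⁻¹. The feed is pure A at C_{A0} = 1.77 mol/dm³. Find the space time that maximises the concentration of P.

Setting dC_P/dτ = 0 gives τ_opt = ln(k₂/k₁)/(k₂−k₁).
= ln(2.14/0.163)/(2.14−0.163) = ln(13.13)/1.977 = 2.575/1.977 = 1.30 min.

1.30 min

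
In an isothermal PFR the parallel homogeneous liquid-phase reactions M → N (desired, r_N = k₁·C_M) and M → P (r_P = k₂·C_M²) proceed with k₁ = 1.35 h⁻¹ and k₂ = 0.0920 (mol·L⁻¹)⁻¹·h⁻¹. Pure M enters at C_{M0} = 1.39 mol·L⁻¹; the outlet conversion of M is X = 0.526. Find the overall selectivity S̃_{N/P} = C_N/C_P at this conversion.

C_M = C_{M0}(1−X) = 0.6589 mol·L⁻¹.
Along a PFR/batch, dC_N/dC_M = −r_N/(r_N+r_P) = −k₁/(k₁+k₂·C_M).
Integrating from C_{M0} to C_M: C_N = (1.35/0.0920)·ln[(1.35+0.0920·1.39)/(1.35+0.0920·0.659)] = 14.67·ln(1.478/1.411) = 0.6836 mol·L⁻¹.
C_P = (C_{M0}−C_M)−C_N = 0.04759 mol·L⁻¹; S̃_{N/P} = 0.6836/0.04759 = 14.4.

14.4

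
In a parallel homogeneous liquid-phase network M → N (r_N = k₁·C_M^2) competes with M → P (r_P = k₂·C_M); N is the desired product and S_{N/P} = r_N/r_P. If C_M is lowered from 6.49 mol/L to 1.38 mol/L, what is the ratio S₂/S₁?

S_{N/P} = (k₁/k₂)·C_M, so S₂/S₁ = (C_{M,2}/C_{M,1}).
= 1.38/6.49 = 0.213.
Selectivity toward N falls as C_M falls — high-concentration operation is favoured.

0.213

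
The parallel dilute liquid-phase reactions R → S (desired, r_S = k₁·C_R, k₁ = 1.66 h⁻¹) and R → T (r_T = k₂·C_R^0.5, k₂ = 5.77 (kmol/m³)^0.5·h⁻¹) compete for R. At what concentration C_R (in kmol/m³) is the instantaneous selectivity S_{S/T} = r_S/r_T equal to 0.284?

S_{S/T} = (k₁/k₂)·C_R^0.5 ⇒ C_R = (S·k₂/k₁)^(2).
= (0.284×5.77/1.66)^(2) = (0.9872)^(2) = 0.974 kmol/m³.

0.974 kmol/m³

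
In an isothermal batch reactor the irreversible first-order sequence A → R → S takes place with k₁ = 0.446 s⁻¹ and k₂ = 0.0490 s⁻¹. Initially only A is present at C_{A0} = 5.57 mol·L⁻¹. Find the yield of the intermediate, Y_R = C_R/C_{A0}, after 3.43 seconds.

0.706

Solving the coupled first-order balances gives C_R(t) = [k₁/(k₂−k₁)]·C_{A0}·(e^(−k₁t) − e^(−k₂t)).
e^(−k₁t) = e^(−0.446×3.43) = e^(−1.530) = 0.2166; e^(−k₂t) = e^(−0.1681) = 0.8453.
C_R = 0.446×5.57/(0.0490−0.446) × (0.2166−0.8453) = (-6.257)×(-0.6287) = 3.934 mol·L⁻¹.
Y_R = C_R/C_{A0} = 3.934/5.57 = 0.706.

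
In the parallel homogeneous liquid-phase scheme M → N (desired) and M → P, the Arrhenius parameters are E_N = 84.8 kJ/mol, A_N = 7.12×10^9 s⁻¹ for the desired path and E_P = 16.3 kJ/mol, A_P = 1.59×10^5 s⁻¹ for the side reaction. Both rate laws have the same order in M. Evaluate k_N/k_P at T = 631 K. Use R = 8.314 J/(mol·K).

With equal orders, S_{N/P} = k_N/k_P = (A_N/A_P)·exp[(E_P−E_N)/(RT)].
(E_P−E_N)/(RT) = (16.3−84.8)×10³/(8.314×631) = -68500/5246 = -13.06.
k_N/k_P = (7.12×10^9/1.59×10^5)·exp(-13.06) = 44780 × 2.135×10^-6 = 0.0956.
Since E_N > E_P, raising the temperature improves selectivity toward N.

0.0956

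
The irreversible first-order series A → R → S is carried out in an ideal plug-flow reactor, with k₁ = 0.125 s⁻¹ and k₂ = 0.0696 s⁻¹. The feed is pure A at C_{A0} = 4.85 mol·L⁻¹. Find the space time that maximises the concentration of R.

The intermediate peaks when r₁ = r₂, i.e. k₁e^(−k₁τ) = k₂e^(−k₂τ), giving τ_opt = ln(k₂/k₁)/(k₂−k₁).
= ln(0.0696/0.125)/(0.0696−0.125) = ln(0.5568)/-0.05540 = -0.5855/-0.05540 = 10.6 s.

10.6 s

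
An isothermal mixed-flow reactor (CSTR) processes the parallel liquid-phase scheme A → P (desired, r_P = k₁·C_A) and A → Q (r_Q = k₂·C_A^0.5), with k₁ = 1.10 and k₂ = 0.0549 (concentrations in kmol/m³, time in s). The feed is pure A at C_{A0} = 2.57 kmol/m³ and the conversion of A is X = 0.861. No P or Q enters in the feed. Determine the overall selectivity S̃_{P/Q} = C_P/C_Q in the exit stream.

12.0

Exit C_A = C_{A0}(1−X) = 2.57×0.139 = 0.3572 kmol/m³.
A CSTR operates uniformly at the exit composition, giving r_P = 0.3930 and r_Q = 0.03281 (each k·C_A^n at C_A = 0.3572).
Overall selectivity = C_P/C_Q = r_Pτ/(r_Qτ) = r_P/r_Q = 12.0.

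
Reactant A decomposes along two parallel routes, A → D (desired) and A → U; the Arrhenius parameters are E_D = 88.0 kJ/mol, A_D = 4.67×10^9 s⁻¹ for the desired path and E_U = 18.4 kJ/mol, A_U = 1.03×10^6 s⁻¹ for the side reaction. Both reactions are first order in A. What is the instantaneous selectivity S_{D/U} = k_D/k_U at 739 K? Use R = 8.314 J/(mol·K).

Since both paths have the same order in A, the concentration cancels and S_{D/U} = k_D/k_U = (A_D/A_U)·exp[(E_U−E_D)/(RT)].
(E_U−E_D)/(RT) = (18.4−88.0)×10³/(8.314×739) = -69600/6144 = -11.33.
k_D/k_U = (4.67×10^9/1.03×10^6)·exp(-11.33) = 4534 × 1.203×10^-5 = 0.0545.

0.0545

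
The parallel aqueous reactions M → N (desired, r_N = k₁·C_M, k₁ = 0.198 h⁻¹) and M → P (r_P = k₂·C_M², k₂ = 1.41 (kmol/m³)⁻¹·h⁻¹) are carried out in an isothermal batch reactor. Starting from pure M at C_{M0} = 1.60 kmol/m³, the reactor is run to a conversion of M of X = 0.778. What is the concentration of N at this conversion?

C_M = C_{M0}(1−X) = 0.3552 kmol/m³.
Along a PFR/batch, dC_N/dC_M = −r_N/(r_N+r_P) = −k₁/(k₁+k₂·C_M).
Integrating from C_{M0} to C_M: C_N = (0.198/1.41)·ln[(0.198+1.41·1.60)/(0.198+1.41·0.355)] = 0.1404·ln(2.454/0.6988) = 0.1764 kmol/m³.

0.176 kmol/m³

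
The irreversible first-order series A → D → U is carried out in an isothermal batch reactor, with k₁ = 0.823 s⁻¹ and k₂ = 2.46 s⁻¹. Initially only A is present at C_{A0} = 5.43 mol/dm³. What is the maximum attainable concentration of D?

1.05 mol/dm³

For a first-order series the maximum intermediate yield is C_{D,max}/C_{A0} = (k₁/k₂)^[k₂/(k₂−k₁)].
= (0.823/2.46)^(2.46/(2.46−0.823)) = (0.3346)^(1.503) = 0.1929.
C_{D,max} = 0.1929×5.43 = 1.05 mol/dm³.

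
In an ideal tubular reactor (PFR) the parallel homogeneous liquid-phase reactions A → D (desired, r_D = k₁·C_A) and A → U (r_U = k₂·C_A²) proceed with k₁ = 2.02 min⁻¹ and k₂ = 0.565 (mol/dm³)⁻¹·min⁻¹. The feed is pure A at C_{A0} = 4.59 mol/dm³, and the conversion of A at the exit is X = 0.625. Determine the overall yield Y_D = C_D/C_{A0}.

C_A = C_{A0}(1−X) = 1.721 mol/dm³.
Along a PFR/batch, dC_D/dC_A = −r_D/(r_D+r_U) = −k₁/(k₁+k₂·C_A).
Integrating from C_{A0} to C_A: C_D = (2.02/0.565)·ln[(2.02+0.565·4.59)/(2.02+0.565·1.72)] = 3.575·ln(4.613/2.993) = 1.548 mol/dm³.
Y_D = C_D/C_{A0} = 1.548/4.59 = 0.337.

0.337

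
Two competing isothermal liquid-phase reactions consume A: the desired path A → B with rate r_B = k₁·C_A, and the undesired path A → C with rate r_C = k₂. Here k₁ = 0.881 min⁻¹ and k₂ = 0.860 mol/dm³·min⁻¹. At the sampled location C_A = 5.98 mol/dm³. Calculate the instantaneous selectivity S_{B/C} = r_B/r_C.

S_{B/C} = r_B/r_C = (k₁·C_A)/(k₂) = (k₁/k₂)·C_A.
= (0.881×5.980) / (0.860) = 5.268/0.8600 = 6.13.
Since the desired path is higher order in A, keeping C_A high (PFR or concentrated feed) favours B.

6.13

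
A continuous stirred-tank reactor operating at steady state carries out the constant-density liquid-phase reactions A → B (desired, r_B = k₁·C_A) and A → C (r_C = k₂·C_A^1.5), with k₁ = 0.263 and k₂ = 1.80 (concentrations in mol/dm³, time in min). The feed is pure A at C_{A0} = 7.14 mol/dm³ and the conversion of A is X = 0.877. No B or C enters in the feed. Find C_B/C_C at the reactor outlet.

Exit C_A = C_{A0}(1−X) = 7.14×0.123 = 0.8782 mol/dm³.
A CSTR operates uniformly at the exit composition, giving r_B = 0.2310 and r_C = 1.481 (each k·C_A^n at C_A = 0.8782).
Overall selectivity = C_B/C_C = r_Bτ/(r_Cτ) = r_B/r_C = 0.156.

0.156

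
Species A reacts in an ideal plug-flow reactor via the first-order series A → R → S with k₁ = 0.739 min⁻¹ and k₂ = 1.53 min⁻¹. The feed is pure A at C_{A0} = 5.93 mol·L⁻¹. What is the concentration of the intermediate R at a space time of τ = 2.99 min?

For first-order series with pure A initially, C_R(τ) = k₁C_{A0}/(k₂−k₁)·(e^(−k₁τ) − e^(−k₂τ)).
e^(−k₁τ) = e^(−0.739×2.99) = e^(−2.210) = 0.1097; e^(−k₂τ) = e^(−4.575) = 0.01031.
C_R = 0.739×5.93/(1.53−0.739) × (0.1097−0.01031) = 5.540×0.09943 = 0.5509 mol·L⁻¹.

0.551 mol·L⁻¹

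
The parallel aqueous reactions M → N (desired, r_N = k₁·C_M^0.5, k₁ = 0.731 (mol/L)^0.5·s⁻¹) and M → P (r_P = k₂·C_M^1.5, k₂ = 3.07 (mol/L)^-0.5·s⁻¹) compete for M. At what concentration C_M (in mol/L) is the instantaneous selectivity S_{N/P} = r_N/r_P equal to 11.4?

S_{N/P} = (k₁/k₂)·C_M⁻¹ ⇒ C_M = (S·k₂/k₁)^(-1).
= (11.4×3.07/0.731)^(-1) = (47.88)^(-1) = 0.0209 mol/L.

0.0209 mol/L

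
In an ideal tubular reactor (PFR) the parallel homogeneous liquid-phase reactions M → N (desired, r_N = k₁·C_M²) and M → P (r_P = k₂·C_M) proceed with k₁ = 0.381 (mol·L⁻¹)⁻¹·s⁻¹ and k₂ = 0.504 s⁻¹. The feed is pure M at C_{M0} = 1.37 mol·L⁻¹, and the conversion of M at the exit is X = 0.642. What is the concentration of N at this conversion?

0.356 mol·L⁻¹

C_M = C_{M0}(1−X) = 0.4905 mol·L⁻¹.
Along a PFR/batch, dC_P/dC_M = −r_P/(r_N+r_P) = −k₂/(k₂+k₁·C_M).
Integrating from C_{M0} to C_M: C_P = (0.504/0.381)·ln[(0.504+0.381·1.37)/(0.504+0.381·0.490)] = 1.323·ln(1.026/0.6909) = 0.5231 mol·L⁻¹.
Then C_N = (C_{M0}−C_M) − C_P = 0.8795 − 0.5231 = 0.3564 mol·L⁻¹.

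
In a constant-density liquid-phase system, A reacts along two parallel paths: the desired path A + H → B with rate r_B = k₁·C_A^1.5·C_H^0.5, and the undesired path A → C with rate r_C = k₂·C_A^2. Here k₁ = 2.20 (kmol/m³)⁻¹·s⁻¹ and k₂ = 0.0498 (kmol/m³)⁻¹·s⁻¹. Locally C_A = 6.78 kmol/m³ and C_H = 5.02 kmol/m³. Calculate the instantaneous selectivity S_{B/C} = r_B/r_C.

38.0

S_{B/C} = r_B/r_C = (k₁·C_A^1.5·C_H^0.5)/(k₂·C_A^2) = (k₁/k₂)·C_A^-0.5·C_H^0.5.
= (2.20×6.780^1.5×5.020^0.5) / (0.0498×6.780^2) = 87.02/2.289 = 38.0.
The undesired path is higher order in A, so low C_A (CSTR or dilute feed) favours B.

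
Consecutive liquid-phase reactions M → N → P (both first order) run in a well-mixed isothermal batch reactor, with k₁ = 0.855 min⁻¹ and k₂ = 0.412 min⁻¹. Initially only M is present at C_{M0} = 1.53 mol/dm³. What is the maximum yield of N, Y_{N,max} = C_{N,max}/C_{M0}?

For a first-order series the maximum intermediate yield is C_{N,max}/C_{M0} = (k₁/k₂)^[k₂/(k₂−k₁)].
= (0.855/0.412)^(0.412/(0.412−0.855)) = (2.075)^(-0.9300) = 0.5071.

0.507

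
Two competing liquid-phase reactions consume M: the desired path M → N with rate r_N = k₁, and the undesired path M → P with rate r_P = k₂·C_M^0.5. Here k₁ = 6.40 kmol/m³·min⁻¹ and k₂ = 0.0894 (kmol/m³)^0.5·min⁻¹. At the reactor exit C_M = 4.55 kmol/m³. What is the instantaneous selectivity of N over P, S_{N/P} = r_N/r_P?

S_{N/P} = r_N/r_P = (k₁)/(k₂·C_M^0.5) = (k₁/k₂)·C_M^-0.5.
= (6.40) / (0.0894×4.550^0.5) = 6.400/0.1907 = 33.6.
The undesired path is higher order in M, so low C_M (CSTR or dilute feed) favours N.

33.6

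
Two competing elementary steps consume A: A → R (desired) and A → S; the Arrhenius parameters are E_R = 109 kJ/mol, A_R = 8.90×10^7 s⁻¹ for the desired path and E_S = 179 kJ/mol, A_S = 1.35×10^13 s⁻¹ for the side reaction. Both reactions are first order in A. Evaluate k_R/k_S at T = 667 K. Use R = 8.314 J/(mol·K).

2.00

k_R/k_S = (A_R/A_S)·exp[−(E_R−E_S)/(RT)] = (A_R/A_S)·exp[(E_S−E_R)/(RT)].
(E_S−E_R)/(RT) = (179−109)×10³/(8.314×667) = 70000/5545 = 12.62.
k_R/k_S = (8.90×10^7/1.35×10^13)·exp(12.62) = 6.593×10^-6 × 3.035×10^5 = 2.00.
Since E_R < E_S, lowering the temperature improves selectivity toward R.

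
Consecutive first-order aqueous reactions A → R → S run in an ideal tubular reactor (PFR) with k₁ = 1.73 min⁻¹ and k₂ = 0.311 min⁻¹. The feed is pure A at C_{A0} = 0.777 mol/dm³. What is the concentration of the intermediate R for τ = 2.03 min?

0.476 mol/dm³

The intermediate concentration in a first-order A→B→C sequence is C_R = k₁C_{A0}(e^(−k₁τ) − e^(−k₂τ))/(k₂−k₁).
e^(−k₁τ) = e^(−1.73×2.03) = e^(−3.512) = 0.02984; e^(−k₂τ) = e^(−0.6313) = 0.5319.
C_R = 1.73×0.777/(0.311−1.73) × (0.02984−0.5319) = (-0.9473)×(-0.5020) = 0.4756 mol/dm³.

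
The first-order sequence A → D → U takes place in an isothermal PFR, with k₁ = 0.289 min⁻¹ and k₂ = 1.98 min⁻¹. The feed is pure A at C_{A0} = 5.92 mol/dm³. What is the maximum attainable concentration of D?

Evaluating C_D at τ_opt = ln(k₂/k₁)/(k₂−k₁) gives C_{D,max}/C_{A0} = (k₁/k₂)^[k₂/(k₂−k₁)].
= (0.289/1.98)^(1.98/(1.98−0.289)) = (0.1460)^(1.171) = 0.1050.
C_{D,max} = 0.1050×5.92 = 0.622 mol/dm³.

0.622 mol/dm³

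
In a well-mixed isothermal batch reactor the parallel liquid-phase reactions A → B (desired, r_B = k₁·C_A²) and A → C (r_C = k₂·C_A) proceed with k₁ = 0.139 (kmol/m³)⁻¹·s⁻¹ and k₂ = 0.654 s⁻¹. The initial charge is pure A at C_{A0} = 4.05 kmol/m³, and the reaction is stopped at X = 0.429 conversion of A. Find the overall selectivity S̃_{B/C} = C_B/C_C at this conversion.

0.669

C_A = C_{A0}(1−X) = 2.313 kmol/m³.
Along a PFR/batch, dC_C/dC_A = −r_C/(r_B+r_C) = −k₂/(k₂+k₁·C_A).
Integrating from C_{A0} to C_A: C_C = (0.654/0.139)·ln[(0.654+0.139·4.05)/(0.654+0.139·2.31)] = 4.705·ln(1.217/0.9754) = 1.041 kmol/m³.
Then C_B = (C_{A0}−C_A) − C_C = 1.737 − 1.041 = 0.6966 kmol/m³.
S̃_{B/C} = C_B/C_C = 0.6966/1.041 = 0.669.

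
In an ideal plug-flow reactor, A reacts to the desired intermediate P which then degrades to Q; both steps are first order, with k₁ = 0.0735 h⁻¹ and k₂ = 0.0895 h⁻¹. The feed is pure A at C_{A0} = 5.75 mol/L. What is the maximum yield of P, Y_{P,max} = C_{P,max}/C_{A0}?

0.332

At the optimum, C_{P,max}/C_{A0} = (k₁/k₂)^[k₂/(k₂−k₁)].
= (0.0735/0.0895)^(0.0895/(0.0895−0.0735)) = (0.8212)^(5.594) = 0.3323.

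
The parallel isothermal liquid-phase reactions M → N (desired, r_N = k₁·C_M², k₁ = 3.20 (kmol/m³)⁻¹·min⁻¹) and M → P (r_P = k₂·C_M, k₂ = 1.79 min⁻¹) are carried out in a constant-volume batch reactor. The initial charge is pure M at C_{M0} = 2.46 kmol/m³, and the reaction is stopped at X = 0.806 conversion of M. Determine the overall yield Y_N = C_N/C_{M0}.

C_M = C_{M0}(1−X) = 0.4772 kmol/m³.
Along a PFR/batch, dC_P/dC_M = −r_P/(r_N+r_P) = −k₂/(k₂+k₁·C_M).
Integrating from C_{M0} to C_M: C_P = (1.79/3.20)·ln[(1.79+3.20·2.46)/(1.79+3.20·0.477)] = 0.5594·ln(9.662/3.317) = 0.5980 kmol/m³.
Then C_N = (C_{M0}−C_M) − C_P = 1.983 − 0.5980 = 1.385 kmol/m³.
Y_N = C_N/C_{M0} = 1.385/2.46 = 0.563.

0.563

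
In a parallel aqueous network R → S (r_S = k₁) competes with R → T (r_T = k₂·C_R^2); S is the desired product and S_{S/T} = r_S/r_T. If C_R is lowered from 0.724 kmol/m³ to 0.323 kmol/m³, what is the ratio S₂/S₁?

S_{S/T} = (k₁/k₂)·C_R^-2, so S₂/S₁ = (C_{R,2}/C_{R,1})^-2.
= (0.323/0.724)^(-2) = (0.4461)^(-2) = 5.02.
Selectivity toward S rises as C_R falls — low-concentration operation is favoured.

5.02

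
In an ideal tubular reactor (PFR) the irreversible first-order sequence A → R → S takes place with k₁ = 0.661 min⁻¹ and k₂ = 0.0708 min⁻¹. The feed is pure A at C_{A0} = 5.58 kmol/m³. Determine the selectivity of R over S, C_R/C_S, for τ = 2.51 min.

8.50

The intermediate concentration in a first-order A→B→C sequence is C_R = k₁C_{A0}(e^(−k₁τ) − e^(−k₂τ))/(k₂−k₁).
e^(−k₁τ) = e^(−0.661×2.51) = e^(−1.659) = 0.1903; e^(−k₂τ) = e^(−0.1777) = 0.8372.
C_R = 0.661×5.58/(0.0708−0.661) × (0.1903−0.8372) = (-6.249)×(-0.6469) = 4.043 kmol/m³.
C_A = C_{A0}e^(−k₁τ) = 1.062 kmol/m³, so C_S = C_{A0}−C_A−C_R = 0.4755 kmol/m³; C_R/C_S = 8.50.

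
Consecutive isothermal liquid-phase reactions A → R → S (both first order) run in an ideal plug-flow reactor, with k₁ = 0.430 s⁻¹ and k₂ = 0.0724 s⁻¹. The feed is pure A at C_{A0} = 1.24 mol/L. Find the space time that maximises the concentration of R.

Setting dC_R/dτ = 0 gives τ_opt = ln(k₂/k₁)/(k₂−k₁).
= ln(0.0724/0.430)/(0.0724−0.430) = ln(0.1684)/-0.3576 = -1.782/-0.3576 = 4.98 s.

4.98 s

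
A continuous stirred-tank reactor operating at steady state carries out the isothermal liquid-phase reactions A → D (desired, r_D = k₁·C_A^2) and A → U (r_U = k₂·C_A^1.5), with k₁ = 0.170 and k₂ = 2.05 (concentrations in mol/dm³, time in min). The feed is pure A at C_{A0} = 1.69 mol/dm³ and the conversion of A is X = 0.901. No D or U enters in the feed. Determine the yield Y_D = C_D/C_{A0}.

0.0296

Exit C_A = C_{A0}(1−X) = 1.69×0.0990 = 0.1673 mol/dm³.
In a CSTR the entire volume is at exit conditions, so r_D = 0.170×0.1673^2 = 0.004759 and r_U = 2.05×0.1673^1.5 = 0.1403.
Fraction of consumed A going to D: r_D/(r_D+r_U) = 0.03281.
C_D = 0.03281·C_{A0}·X = 0.03281×1.69×0.901 = 0.0500 mol/dm³; Y_D = C_D/C_{A0} = 0.0296.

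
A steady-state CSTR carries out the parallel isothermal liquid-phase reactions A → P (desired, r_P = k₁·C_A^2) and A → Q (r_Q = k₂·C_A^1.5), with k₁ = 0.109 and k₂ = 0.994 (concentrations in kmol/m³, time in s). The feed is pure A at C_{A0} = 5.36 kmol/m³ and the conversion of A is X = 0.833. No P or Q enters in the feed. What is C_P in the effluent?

0.420 kmol/m³

Exit C_A = C_{A0}(1−X) = 5.36×0.167 = 0.8951 kmol/m³.
Rates in a CSTR are evaluated at the outlet concentration: r_P = 0.109×0.8951^2 = 0.08734, r_Q = 0.994×0.8951^1.5 = 0.8418.
Fraction of consumed A going to P: r_P/(r_P+r_Q) = 0.09400.
C_P = 0.09400·C_{A0}·X = 0.09400×5.36×0.833 = 0.420 kmol/m³.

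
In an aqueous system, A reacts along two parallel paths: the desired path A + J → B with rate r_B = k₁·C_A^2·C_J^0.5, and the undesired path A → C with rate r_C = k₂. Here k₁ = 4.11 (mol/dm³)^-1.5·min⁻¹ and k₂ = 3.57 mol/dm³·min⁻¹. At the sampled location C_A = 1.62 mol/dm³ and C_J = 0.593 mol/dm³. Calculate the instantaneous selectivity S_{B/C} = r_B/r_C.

S_{B/C} = r_B/r_C = (k₁·C_A^2·C_J^0.5)/(k₂) = (k₁/k₂)·C_A^2·C_J^0.5.
= (4.11×1.620^2×0.5930^0.5) / (3.57) = 8.306/3.570 = 2.33.

2.33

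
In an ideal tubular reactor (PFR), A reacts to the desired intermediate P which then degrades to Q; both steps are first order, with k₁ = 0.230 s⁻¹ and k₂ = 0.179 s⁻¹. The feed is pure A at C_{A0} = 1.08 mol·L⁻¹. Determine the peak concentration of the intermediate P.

For a first-order series the maximum intermediate yield is C_{P,max}/C_{A0} = (k₁/k₂)^[k₂/(k₂−k₁)].
= (0.230/0.179)^(0.179/(0.179−0.230)) = (1.285)^(-3.510) = 0.4148.
C_{P,max} = 0.4148×1.08 = 0.448 mol·L⁻¹.

0.448 mol·L⁻¹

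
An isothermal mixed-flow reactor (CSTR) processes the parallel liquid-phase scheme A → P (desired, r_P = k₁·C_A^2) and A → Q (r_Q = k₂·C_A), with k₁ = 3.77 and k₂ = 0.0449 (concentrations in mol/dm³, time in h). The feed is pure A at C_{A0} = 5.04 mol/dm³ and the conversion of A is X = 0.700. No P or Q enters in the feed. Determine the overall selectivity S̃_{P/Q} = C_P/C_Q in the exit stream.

Exit C_A = C_{A0}(1−X) = 5.04×0.300 = 1.512 mol/dm³.
Rates in a CSTR are evaluated at the outlet concentration: r_P = 3.77×1.512^2 = 8.619, r_Q = 0.0449×1.512 = 0.06789.
Overall selectivity = C_P/C_Q = r_Pτ/(r_Qτ) = r_P/r_Q = 127.

127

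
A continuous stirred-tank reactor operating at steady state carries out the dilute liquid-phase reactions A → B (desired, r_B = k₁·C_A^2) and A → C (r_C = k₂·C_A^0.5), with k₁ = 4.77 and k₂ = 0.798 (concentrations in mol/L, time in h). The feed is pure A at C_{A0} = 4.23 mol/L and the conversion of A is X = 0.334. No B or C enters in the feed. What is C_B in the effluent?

Exit C_A = C_{A0}(1−X) = 4.23×0.666 = 2.817 mol/L.
Rates in a CSTR are evaluated at the outlet concentration: r_B = 4.77×2.817^2 = 37.86, r_C = 0.798×2.817^0.5 = 1.339.
Fraction of consumed A going to B: r_B/(r_B+r_C) = 0.9658.
C_B = 0.9658·C_{A0}·X = 0.9658×4.23×0.334 = 1.36 mol/L.

1.36 mol/L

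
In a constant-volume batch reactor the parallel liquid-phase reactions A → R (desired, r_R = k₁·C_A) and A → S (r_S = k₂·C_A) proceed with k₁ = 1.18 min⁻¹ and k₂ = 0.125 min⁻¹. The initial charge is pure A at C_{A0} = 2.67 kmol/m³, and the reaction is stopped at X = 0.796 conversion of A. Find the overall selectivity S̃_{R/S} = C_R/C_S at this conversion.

9.44

C_A = C_{A0}(1−X) = 0.5447 kmol/m³.
Both paths are first order in A, so the instantaneous fraction to R is constant: dC_R/d(−C_A) = k₁/(k₁+k₂) = 0.9042.
C_R = 0.9042·(C_{A0}−C_A) = 0.9042×2.125 = 1.92 kmol/m³.
C_S = (C_{A0}−C_A)−C_R = 0.2036 kmol/m³; S̃_{R/S} = 1.922/0.2036 = 9.44.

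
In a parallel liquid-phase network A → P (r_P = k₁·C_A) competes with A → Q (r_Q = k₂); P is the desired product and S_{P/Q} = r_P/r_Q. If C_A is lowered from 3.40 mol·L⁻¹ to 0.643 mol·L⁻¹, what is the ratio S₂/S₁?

0.189

S_{P/Q} = (k₁/k₂)·C_A, so S₂/S₁ = (C_{A,2}/C_{A,1}).
= 0.643/3.40 = 0.189.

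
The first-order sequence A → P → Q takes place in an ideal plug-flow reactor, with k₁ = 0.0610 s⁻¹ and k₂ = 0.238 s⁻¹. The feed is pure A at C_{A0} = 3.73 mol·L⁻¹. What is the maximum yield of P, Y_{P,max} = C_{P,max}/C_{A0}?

0.160

For a first-order series the maximum intermediate yield is C_{P,max}/C_{A0} = (k₁/k₂)^[k₂/(k₂−k₁)].
= (0.0610/0.238)^(0.238/(0.238−0.0610)) = (0.2563)^(1.345) = 0.1603.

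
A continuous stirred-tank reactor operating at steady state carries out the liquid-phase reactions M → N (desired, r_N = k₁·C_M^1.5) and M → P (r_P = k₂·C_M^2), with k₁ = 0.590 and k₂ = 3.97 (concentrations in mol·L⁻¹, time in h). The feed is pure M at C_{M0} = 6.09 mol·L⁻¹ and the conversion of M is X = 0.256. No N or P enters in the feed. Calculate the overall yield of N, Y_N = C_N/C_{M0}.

0.0167

Exit C_M = C_{M0}(1−X) = 6.09×0.744 = 4.531 mol·L⁻¹.
A CSTR operates uniformly at the exit composition, giving r_N = 5.690 and r_P = 81.50 (each k·C_M^n at C_M = 4.531).
Fraction of consumed M going to N: r_N/(r_N+r_P) = 0.06526.
C_N = 0.06526·C_{M0}·X = 0.06526×6.09×0.256 = 0.102 mol·L⁻¹; Y_N = C_N/C_{M0} = 0.0167.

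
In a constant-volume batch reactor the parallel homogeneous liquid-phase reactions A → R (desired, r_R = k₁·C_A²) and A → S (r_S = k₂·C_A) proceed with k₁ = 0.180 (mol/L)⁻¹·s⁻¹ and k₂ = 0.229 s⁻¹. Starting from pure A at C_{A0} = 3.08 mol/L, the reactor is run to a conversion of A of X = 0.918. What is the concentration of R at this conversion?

1.49 mol/L

C_A = C_{A0}(1−X) = 0.2526 mol/L.
Along a PFR/batch, dC_S/dC_A = −r_S/(r_R+r_S) = −k₂/(k₂+k₁·C_A).
Integrating from C_{A0} to C_A: C_S = (0.229/0.180)·ln[(0.229+0.180·3.08)/(0.229+0.180·0.253)] = 1.272·ln(0.7834/0.2745) = 1.334 mol/L.
Then C_R = (C_{A0}−C_A) − C_S = 2.827 − 1.334 = 1.493 mol/L.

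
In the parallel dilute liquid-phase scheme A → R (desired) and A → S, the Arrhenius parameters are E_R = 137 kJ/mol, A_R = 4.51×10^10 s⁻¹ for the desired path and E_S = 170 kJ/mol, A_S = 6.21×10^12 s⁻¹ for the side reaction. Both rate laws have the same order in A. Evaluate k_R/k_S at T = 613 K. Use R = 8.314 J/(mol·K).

With equal orders, S_{R/S} = k_R/k_S = (A_R/A_S)·exp[(E_S−E_R)/(RT)].
(E_S−E_R)/(RT) = (170−137)×10³/(8.314×613) = 33000/5096 = 6.475.
k_R/k_S = (4.51×10^10/6.21×10^12)·exp(6.475) = 0.007262 × 648.8 = 4.71.

4.71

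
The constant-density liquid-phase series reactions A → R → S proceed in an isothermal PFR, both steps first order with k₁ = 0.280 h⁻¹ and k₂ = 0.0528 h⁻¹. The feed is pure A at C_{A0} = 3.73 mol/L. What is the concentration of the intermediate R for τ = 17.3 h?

Solving the coupled first-order balances gives C_R(τ) = [k₁/(k₂−k₁)]·C_{A0}·(e^(−k₁τ) − e^(−k₂τ)).
e^(−k₁τ) = e^(−0.280×17.3) = e^(−4.844) = 0.007875; e^(−k₂τ) = e^(−0.9134) = 0.4011.
C_R = 0.280×3.73/(0.0528−0.280) × (0.007875−0.4011) = (-4.597)×(-0.3933) = 1.808 mol/L.

1.81 mol/L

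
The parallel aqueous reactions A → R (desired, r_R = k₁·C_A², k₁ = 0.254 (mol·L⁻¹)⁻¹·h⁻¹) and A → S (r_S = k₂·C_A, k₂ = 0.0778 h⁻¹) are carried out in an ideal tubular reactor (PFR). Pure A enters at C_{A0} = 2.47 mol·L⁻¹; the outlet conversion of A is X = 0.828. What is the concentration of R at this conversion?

1.64 mol·L⁻¹

C_A = C_{A0}(1−X) = 0.4248 mol·L⁻¹.
Along a PFR/batch, dC_S/dC_A = −r_S/(r_R+r_S) = −k₂/(k₂+k₁·C_A).
Integrating from C_{A0} to C_A: C_S = (0.0778/0.254)·ln[(0.0778+0.254·2.47)/(0.0778+0.254·0.425)] = 0.3063·ln(0.7052/0.1857) = 0.4087 mol·L⁻¹.
Then C_R = (C_{A0}−C_A) − C_S = 2.045 − 0.4087 = 1.636 mol·L⁻¹.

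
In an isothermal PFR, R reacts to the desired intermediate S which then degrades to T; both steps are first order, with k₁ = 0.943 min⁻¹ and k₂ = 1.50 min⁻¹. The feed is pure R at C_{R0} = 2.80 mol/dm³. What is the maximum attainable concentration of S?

0.802 mol/dm³

At the optimum, C_{S,max}/C_{R0} = (k₁/k₂)^[k₂/(k₂−k₁)].
= (0.943/1.50)^(1.50/(1.50−0.943)) = (0.6287)^(2.693) = 0.2865.
C_{S,max} = 0.2865×2.80 = 0.802 mol/dm³.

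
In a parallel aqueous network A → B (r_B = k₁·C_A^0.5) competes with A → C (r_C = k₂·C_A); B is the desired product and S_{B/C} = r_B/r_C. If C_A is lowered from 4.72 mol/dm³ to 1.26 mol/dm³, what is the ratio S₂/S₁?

S_{B/C} = (k₁/k₂)·C_A^-0.5, so S₂/S₁ = (C_{A,2}/C_{A,1})^-0.5.
= (1.26/4.72)^(-0.5) = (0.2669)^(-0.5) = 1.94.

1.94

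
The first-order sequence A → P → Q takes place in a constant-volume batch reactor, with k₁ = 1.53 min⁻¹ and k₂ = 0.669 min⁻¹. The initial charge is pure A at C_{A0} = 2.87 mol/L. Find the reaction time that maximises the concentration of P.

0.961 min

For first-order series the maximum of C_P occurs at t_opt = ln(k₂/k₁)/(k₂−k₁).
= ln(0.669/1.53)/(0.669−1.53) = ln(0.4373)/-0.8610 = -0.8272/-0.8610 = 0.961 min.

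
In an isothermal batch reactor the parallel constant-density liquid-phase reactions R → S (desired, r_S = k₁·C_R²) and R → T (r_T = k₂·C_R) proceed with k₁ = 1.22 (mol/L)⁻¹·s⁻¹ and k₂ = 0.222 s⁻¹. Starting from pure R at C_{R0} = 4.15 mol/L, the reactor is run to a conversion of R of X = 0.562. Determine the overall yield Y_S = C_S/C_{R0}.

0.528

C_R = C_{R0}(1−X) = 1.818 mol/L.
Along a PFR/batch, dC_T/dC_R = −r_T/(r_S+r_T) = −k₂/(k₂+k₁·C_R).
Integrating from C_{R0} to C_R: C_T = (0.222/1.22)·ln[(0.222+1.22·4.15)/(0.222+1.22·1.82)] = 0.1820·ln(5.285/2.440) = 0.1407 mol/L.
Then C_S = (C_{R0}−C_R) − C_T = 2.332 − 0.1407 = 2.192 mol/L.
Y_S = C_S/C_{R0} = 2.192/4.15 = 0.528.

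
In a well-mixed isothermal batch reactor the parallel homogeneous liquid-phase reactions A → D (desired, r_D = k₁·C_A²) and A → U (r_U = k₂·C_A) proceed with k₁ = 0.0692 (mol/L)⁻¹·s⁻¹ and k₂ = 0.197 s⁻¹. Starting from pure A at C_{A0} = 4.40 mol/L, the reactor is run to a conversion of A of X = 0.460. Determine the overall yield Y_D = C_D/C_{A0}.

0.248

C_A = C_{A0}(1−X) = 2.376 mol/L.
Along a PFR/batch, dC_U/dC_A = −r_U/(r_D+r_U) = −k₂/(k₂+k₁·C_A).
Integrating from C_{A0} to C_A: C_U = (0.197/0.0692)·ln[(0.197+0.0692·4.40)/(0.197+0.0692·2.38)] = 2.847·ln(0.5015/0.3614) = 0.9324 mol/L.
Then C_D = (C_{A0}−C_A) − C_U = 2.024 − 0.9324 = 1.092 mol/L.
Y_D = C_D/C_{A0} = 1.092/4.40 = 0.248.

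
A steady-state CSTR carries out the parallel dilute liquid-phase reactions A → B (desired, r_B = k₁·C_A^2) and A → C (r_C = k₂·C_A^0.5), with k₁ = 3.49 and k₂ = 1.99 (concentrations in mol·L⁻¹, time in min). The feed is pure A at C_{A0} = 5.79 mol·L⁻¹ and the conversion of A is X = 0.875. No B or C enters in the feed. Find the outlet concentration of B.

2.63 mol·L⁻¹

Exit C_A = C_{A0}(1−X) = 5.79×0.125 = 0.7238 mol·L⁻¹.
In a CSTR the entire volume is at exit conditions, so r_B = 3.49×0.7238^2 = 1.828 and r_C = 1.99×0.7238^0.5 = 1.693.
Fraction of consumed A going to B: r_B/(r_B+r_C) = 0.5192.
C_B = 0.5192·C_{A0}·X = 0.5192×5.79×0.875 = 2.63 mol·L⁻¹.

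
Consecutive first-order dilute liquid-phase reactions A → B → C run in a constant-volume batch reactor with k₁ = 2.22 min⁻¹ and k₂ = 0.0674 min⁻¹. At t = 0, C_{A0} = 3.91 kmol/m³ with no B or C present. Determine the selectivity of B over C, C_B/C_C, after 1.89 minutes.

The intermediate concentration in a first-order A→B→C sequence is C_B = k₁C_{A0}(e^(−k₁t) − e^(−k₂t))/(k₂−k₁).
e^(−k₁t) = e^(−2.22×1.89) = e^(−4.196) = 0.01506; e^(−k₂t) = e^(−0.1274) = 0.8804.
C_B = 2.22×3.91/(0.0674−2.22) × (0.01506−0.8804) = (-4.032)×(-0.8653) = 3.489 kmol/m³.
C_A = C_{A0}e^(−k₁t) = 0.05888 kmol/m³, so C_C = C_{A0}−C_A−C_B = 0.3617 kmol/m³; C_B/C_C = 9.65.

9.65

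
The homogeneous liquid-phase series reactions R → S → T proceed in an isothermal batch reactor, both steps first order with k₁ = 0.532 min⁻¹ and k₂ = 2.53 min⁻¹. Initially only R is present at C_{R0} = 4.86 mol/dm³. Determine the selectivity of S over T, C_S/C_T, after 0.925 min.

Solving the coupled first-order balances gives C_S(t) = [k₁/(k₂−k₁)]·C_{R0}·(e^(−k₁t) − e^(−k₂t)).
e^(−k₁t) = e^(−0.532×0.925) = e^(−0.4921) = 0.6113; e^(−k₂t) = e^(−2.340) = 0.09630.
C_S = 0.532×4.86/(2.53−0.532) × (0.6113−0.09630) = 1.294×0.5150 = 0.6665 mol/dm³.
C_R = C_{R0}e^(−k₁t) = 2.971 mol/dm³, so C_T = C_{R0}−C_R−C_S = 1.222 mol/dm³; C_S/C_T = 0.545.

0.545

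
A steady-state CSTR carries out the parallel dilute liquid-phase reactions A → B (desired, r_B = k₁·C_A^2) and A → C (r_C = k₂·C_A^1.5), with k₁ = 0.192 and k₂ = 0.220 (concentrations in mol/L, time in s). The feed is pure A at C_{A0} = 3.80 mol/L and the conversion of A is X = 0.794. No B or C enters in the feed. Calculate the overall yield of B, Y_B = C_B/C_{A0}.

Exit C_A = C_{A0}(1−X) = 3.80×0.206 = 0.7828 mol/L.
Rates in a CSTR are evaluated at the outlet concentration: r_B = 0.192×0.7828^2 = 0.1177, r_C = 0.220×0.7828^1.5 = 0.1524.
Fraction of consumed A going to B: r_B/(r_B+r_C) = 0.4357.
C_B = 0.4357·C_{A0}·X = 0.4357×3.80×0.794 = 1.31 mol/L; Y_B = C_B/C_{A0} = 0.346.

0.346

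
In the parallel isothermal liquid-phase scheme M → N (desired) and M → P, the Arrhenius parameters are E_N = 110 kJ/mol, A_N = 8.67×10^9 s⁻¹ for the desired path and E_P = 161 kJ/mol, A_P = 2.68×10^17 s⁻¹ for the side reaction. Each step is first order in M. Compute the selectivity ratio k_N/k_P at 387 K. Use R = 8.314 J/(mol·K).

k_N/k_P = (A_N/A_P)·exp[−(E_N−E_P)/(RT)] = (A_N/A_P)·exp[(E_P−E_N)/(RT)].
(E_P−E_N)/(RT) = (161−110)×10³/(8.314×387) = 51000/3218 = 15.85.
k_N/k_P = (8.67×10^9/2.68×10^17)·exp(15.85) = 3.235×10^-8 × 7.654×10^6 = 0.248.

0.248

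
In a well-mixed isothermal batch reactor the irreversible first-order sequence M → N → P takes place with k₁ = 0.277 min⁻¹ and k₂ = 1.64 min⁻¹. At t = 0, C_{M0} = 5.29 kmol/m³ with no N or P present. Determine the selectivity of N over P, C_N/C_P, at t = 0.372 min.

2.92

The intermediate concentration in a first-order A→B→C sequence is C_N = k₁C_{M0}(e^(−k₁t) − e^(−k₂t))/(k₂−k₁).
e^(−k₁t) = e^(−0.277×0.372) = e^(−0.1030) = 0.9021; e^(−k₂t) = e^(−0.6101) = 0.5433.
C_N = 0.277×5.29/(1.64−0.277) × (0.9021−0.5433) = 1.075×0.3588 = 0.3857 kmol/m³.
C_M = C_{M0}e^(−k₁t) = 4.772 kmol/m³, so C_P = C_{M0}−C_M−C_N = 0.1322 kmol/m³; C_N/C_P = 2.92.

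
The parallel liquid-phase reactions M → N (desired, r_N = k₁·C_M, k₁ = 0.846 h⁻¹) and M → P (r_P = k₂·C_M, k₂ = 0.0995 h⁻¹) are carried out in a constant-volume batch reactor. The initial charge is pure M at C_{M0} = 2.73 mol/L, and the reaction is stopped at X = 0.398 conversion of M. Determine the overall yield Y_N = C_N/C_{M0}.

0.356

C_M = C_{M0}(1−X) = 1.643 mol/L.
Both paths are first order in M, so the instantaneous fraction to N is constant: dC_N/d(−C_M) = k₁/(k₁+k₂) = 0.8948.
C_N = 0.8948·(C_{M0}−C_M) = 0.8948×1.087 = 0.972 mol/L.
Y_N = C_N/C_{M0} = 0.9722/2.73 = 0.356.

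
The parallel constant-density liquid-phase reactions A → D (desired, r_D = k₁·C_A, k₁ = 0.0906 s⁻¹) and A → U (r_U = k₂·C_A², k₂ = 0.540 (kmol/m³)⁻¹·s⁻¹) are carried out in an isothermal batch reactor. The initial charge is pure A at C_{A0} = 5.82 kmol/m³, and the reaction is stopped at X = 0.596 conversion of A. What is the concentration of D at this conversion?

0.145 kmol/m³

C_A = C_{A0}(1−X) = 2.351 kmol/m³.
Along a PFR/batch, dC_D/dC_A = −r_D/(r_D+r_U) = −k₁/(k₁+k₂·C_A).
Integrating from C_{A0} to C_A: C_D = (0.0906/0.540)·ln[(0.0906+0.540·5.82)/(0.0906+0.540·2.35)] = 0.1678·ln(3.233/1.360) = 0.1453 kmol/m³.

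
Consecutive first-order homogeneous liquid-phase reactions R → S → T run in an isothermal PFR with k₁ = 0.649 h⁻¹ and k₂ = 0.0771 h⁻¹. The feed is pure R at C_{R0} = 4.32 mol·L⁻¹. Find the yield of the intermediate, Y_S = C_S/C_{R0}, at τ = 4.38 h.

0.743

For first-order series with pure R initially, C_S(τ) = k₁C_{R0}/(k₂−k₁)·(e^(−k₁τ) − e^(−k₂τ)).
e^(−k₁τ) = e^(−0.649×4.38) = e^(−2.843) = 0.05827; e^(−k₂τ) = e^(−0.3377) = 0.7134.
C_S = 0.649×4.32/(0.0771−0.649) × (0.05827−0.7134) = (-4.902)×(-0.6551) = 3.212 mol·L⁻¹.
Y_S = C_S/C_{R0} = 3.212/4.32 = 0.743.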